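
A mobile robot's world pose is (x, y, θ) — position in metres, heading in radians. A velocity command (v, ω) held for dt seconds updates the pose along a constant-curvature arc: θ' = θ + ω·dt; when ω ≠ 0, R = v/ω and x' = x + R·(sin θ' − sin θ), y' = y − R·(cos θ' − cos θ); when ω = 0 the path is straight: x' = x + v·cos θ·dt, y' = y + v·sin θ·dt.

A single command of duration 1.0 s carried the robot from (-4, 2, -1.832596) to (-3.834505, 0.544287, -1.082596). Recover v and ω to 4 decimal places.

Δθ = -1.082596 − -1.832596 = 0.750000
ω = Δθ/dt = 0.750000/1.0 = 0.7500
R = −Δy/(cos θ' − cos θ) = 2.0000
v = R·ω = 2.0000·0.7500 = 1.5000

v = 1.5000, ω = 0.7500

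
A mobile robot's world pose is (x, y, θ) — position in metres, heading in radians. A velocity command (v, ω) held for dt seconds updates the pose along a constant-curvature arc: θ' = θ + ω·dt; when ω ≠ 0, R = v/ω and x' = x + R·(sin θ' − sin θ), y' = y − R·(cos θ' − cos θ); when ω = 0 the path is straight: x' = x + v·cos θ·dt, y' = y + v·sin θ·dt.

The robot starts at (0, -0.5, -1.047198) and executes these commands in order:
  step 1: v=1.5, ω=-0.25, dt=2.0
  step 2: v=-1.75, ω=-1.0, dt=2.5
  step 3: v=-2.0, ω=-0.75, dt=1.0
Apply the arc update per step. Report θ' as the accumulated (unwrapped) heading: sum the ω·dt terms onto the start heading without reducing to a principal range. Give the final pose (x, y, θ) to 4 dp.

step 1: θ'=-1.5472 (R=-6.0000) → pose (0.8022, -3.3584, -1.5472)
step 2: θ'=-4.0472 (R=1.7500) → pose (3.9286, -2.2370, -4.0472)
step 3: θ'=-4.7972 (R=2.6667) → pose (4.4875, -4.1088, -4.7972)

(4.4875, -4.1088, -4.7972)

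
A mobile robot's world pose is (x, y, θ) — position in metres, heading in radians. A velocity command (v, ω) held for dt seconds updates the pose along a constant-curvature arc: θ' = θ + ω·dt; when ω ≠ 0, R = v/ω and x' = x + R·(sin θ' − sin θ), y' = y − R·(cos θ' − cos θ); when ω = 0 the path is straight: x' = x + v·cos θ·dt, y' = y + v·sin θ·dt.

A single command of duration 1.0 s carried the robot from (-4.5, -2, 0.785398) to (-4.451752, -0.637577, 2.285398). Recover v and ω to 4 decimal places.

Δθ = 2.285398 − 0.785398 = 1.500000
ω = Δθ/dt = 1.500000/1.0 = 1.5000
R = −Δy/(cos θ' − cos θ) = 1.0000
v = R·ω = 1.0000·1.5000 = 1.5000

v = 1.5000, ω = 1.5000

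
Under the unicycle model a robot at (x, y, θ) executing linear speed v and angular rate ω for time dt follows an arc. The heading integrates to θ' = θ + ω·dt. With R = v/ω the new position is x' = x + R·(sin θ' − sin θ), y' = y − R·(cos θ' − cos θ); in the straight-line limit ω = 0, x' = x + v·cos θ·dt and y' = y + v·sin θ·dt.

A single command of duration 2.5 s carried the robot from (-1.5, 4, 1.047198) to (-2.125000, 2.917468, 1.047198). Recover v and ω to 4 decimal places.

Δθ = 1.047198 − 1.047198 = 0.000000
ω = Δθ/dt = 0.000000/2.5 = 0.0000
ω = 0 → v = (Δx·cos θ + Δy·sin θ)/dt = -0.5000

v = -0.5000, ω = 0.0000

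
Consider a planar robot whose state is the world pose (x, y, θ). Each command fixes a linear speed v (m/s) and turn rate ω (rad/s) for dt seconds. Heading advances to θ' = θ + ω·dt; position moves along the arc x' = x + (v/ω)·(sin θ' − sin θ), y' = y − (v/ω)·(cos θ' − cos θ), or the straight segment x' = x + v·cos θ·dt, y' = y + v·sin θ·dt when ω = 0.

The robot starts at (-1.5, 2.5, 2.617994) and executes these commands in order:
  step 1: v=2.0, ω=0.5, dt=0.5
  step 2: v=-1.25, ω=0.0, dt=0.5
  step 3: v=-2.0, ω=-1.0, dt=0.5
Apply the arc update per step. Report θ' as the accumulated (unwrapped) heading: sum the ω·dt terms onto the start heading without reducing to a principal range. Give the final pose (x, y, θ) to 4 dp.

(-0.9604, 2.2234, 2.3680)

step 1: θ'=2.8680 (R=4.0000) → pose (-2.4192, 2.8871, 2.8680)
step 2: θ'=2.8680 (straight) → pose (-1.8175, 2.7182, 2.8680)
step 3: θ'=2.3680 (R=2.0000) → pose (-0.9604, 2.2234, 2.3680)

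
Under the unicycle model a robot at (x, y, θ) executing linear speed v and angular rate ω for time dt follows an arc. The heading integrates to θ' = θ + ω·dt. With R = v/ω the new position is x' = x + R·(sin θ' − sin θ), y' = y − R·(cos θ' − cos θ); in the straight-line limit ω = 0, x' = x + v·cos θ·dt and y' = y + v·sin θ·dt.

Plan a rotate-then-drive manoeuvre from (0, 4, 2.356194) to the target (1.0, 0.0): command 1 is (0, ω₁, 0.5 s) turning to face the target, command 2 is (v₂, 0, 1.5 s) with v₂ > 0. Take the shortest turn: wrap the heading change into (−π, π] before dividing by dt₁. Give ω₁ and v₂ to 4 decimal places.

ω₁ = 5.2023, v₂ = 2.7487

heading to target = atan2(0−4, 1−0) = -1.3258
Δθ = wrap(-1.3258 − 2.3562) = 2.6012; ω₁ = Δθ/dt₁ = 5.2023
distance = √((1−0)² + (0−4)²) = 4.1231; v₂ = distance/dt₂ = 2.7487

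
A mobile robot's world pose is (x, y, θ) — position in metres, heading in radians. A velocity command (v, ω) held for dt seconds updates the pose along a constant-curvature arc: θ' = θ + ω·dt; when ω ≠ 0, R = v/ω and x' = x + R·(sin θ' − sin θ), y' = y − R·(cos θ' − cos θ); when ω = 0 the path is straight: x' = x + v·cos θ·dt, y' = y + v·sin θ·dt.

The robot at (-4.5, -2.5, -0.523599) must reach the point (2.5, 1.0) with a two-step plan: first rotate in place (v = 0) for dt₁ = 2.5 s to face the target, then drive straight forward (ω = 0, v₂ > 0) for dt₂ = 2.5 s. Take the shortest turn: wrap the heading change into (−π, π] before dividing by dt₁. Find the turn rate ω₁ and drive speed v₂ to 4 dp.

heading to target = atan2(1−-2.5, 2.5−-4.5) = 0.4636
Δθ = wrap(0.4636 − -0.5236) = 0.9872; ω₁ = Δθ/dt₁ = 0.3949
distance = √((2.5−-4.5)² + (1−-2.5)²) = 7.8262; v₂ = distance/dt₂ = 3.1305

ω₁ = 0.3949, v₂ = 3.1305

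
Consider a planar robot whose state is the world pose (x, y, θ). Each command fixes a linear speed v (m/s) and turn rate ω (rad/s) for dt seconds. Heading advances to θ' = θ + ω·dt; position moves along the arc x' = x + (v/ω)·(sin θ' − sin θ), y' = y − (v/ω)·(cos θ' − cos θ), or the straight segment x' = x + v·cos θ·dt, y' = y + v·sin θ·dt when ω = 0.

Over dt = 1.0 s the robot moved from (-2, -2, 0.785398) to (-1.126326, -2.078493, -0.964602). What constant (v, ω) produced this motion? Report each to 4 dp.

v = 1.0000, ω = -1.7500

Δθ = -0.964602 − 0.785398 = -1.750000
ω = Δθ/dt = -1.750000/1.0 = -1.7500
R = Δx/(sin θ' − sin θ) = -0.5714
v = R·ω = -0.5714·-1.7500 = 1.0000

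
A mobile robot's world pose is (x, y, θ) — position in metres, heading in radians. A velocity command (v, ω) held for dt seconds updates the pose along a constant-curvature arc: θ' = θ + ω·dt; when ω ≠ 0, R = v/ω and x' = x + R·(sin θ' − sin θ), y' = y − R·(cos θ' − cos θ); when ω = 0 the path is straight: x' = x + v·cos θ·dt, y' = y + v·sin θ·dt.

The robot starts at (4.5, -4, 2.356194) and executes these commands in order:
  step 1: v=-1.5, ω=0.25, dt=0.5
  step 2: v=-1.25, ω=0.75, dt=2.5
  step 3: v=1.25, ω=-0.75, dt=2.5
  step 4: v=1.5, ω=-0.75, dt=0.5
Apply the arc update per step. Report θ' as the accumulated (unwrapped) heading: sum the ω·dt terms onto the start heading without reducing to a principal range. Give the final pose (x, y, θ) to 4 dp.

step 1: θ'=2.4812 (R=-6.0000) → pose (5.0621, -4.4958, 2.4812)
step 2: θ'=4.3562 (R=-1.6667) → pose (7.6465, -3.7608, 4.3562)
step 3: θ'=2.4812 (R=-1.6667) → pose (5.0621, -4.4958, 2.4812)
step 4: θ'=2.1062 (R=-2.0000) → pose (4.5688, -3.9367, 2.1062)

(4.5688, -3.9367, 2.1062)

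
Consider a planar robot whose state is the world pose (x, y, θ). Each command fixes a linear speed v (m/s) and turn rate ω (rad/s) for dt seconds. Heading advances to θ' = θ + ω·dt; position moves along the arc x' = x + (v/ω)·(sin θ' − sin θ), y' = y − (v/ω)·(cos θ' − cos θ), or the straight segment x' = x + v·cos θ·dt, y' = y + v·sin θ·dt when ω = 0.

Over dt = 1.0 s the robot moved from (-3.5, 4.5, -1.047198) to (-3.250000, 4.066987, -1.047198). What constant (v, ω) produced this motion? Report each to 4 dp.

v = 0.5000, ω = 0.0000

Δθ = -1.047198 − -1.047198 = 0.000000
ω = Δθ/dt = 0.000000/1.0 = 0.0000
ω = 0 → v = (Δx·cos θ + Δy·sin θ)/dt = 0.5000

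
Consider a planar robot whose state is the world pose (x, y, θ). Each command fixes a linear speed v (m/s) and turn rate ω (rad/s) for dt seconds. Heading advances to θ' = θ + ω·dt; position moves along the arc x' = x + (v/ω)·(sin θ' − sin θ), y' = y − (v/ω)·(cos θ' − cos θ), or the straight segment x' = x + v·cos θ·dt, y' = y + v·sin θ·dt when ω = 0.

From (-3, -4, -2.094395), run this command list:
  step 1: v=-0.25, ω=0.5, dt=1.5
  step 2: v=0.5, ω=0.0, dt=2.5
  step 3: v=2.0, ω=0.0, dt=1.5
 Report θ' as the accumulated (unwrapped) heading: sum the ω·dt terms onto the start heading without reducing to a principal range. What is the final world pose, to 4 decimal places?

step 1: θ'=-1.3444 (R=-0.5000) → pose (-2.9458, -3.6378, -1.3444)
step 2: θ'=-1.3444 (straight) → pose (-2.6652, -4.8559, -1.3444)
step 3: θ'=-1.3444 (straight) → pose (-1.9918, -7.7793, -1.3444)

(-1.9918, -7.7793, -1.3444)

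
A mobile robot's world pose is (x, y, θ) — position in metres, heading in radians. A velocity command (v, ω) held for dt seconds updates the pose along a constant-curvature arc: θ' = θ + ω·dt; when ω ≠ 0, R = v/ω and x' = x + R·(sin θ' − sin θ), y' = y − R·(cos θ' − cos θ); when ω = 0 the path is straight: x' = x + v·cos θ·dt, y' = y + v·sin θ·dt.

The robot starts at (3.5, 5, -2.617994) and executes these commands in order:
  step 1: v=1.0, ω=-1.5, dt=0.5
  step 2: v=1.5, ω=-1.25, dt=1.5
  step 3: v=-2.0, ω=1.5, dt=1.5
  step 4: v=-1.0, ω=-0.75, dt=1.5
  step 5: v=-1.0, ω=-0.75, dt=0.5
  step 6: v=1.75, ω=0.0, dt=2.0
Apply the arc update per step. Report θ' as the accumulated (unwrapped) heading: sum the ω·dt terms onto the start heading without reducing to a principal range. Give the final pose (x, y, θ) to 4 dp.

step 1: θ'=-3.3680 (R=-0.6667) → pose (3.0170, 4.9277, -3.3680)
step 2: θ'=-5.2430 (R=-1.2000) → pose (2.2514, 6.7043, -5.2430)
step 3: θ'=-2.9930 (R=-1.3333) → pose (3.5988, 4.7110, -2.9930)
step 4: θ'=-4.1180 (R=1.3333) → pose (4.9008, 4.1390, -4.1180)
step 5: θ'=-4.4930 (R=1.3333) → pose (5.0976, 3.6825, -4.4930)
step 6: θ'=-4.4930 (straight) → pose (4.3358, 7.0986, -4.4930)

(4.3358, 7.0986, -4.4930)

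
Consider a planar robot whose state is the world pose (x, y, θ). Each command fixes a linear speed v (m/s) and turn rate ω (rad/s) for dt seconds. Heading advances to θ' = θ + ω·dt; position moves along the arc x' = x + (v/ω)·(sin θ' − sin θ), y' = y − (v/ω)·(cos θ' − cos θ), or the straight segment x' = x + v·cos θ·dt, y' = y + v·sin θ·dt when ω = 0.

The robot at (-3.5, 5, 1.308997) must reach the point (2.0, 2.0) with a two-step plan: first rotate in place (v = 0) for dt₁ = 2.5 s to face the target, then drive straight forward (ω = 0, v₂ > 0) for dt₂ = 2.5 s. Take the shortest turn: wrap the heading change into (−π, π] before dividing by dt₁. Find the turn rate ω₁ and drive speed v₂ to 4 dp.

heading to target = atan2(2−5, 2−-3.5) = -0.4993
Δθ = wrap(-0.4993 − 1.3090) = -1.8083; ω₁ = Δθ/dt₁ = -0.7233
distance = √((2−-3.5)² + (2−5)²) = 6.2650; v₂ = distance/dt₂ = 2.5060

ω₁ = -0.7233, v₂ = 2.5060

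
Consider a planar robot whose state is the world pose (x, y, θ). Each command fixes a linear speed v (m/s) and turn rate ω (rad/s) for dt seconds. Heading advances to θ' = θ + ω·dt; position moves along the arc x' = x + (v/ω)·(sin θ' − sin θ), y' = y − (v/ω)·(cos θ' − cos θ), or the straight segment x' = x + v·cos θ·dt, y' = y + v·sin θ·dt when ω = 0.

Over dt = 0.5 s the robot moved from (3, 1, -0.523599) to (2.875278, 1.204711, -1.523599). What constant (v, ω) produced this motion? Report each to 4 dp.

v = -0.5000, ω = -2.0000

Δθ = -1.523599 − -0.523599 = -1.000000
ω = Δθ/dt = -1.000000/0.5 = -2.0000
R = −Δy/(cos θ' − cos θ) = 0.2500
v = R·ω = 0.2500·-2.0000 = -0.5000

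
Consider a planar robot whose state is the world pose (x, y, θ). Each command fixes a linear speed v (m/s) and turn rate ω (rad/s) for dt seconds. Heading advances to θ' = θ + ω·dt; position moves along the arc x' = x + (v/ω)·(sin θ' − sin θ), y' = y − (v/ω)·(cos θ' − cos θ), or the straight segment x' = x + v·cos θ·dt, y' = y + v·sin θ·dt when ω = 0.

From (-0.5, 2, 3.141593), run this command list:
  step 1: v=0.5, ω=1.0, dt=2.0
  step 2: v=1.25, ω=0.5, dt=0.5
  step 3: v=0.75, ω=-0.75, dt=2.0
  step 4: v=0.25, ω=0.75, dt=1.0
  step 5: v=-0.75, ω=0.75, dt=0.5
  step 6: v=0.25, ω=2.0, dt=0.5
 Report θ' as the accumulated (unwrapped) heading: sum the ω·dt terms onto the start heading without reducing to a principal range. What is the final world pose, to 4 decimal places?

(-0.7854, -0.5312, 6.0166)

step 1: θ'=5.1416 (R=0.5000) → pose (-0.9546, 1.2919, 5.1416)
step 2: θ'=5.3916 (R=2.5000) → pose (-0.6266, 0.7619, 5.3916)
step 3: θ'=3.8916 (R=-1.0000) → pose (-0.7230, -0.5980, 3.8916)
step 4: θ'=4.6416 (R=0.3333) → pose (-0.8283, -0.8183, 4.6416)
step 5: θ'=5.0166 (R=-1.0000) → pose (-0.8717, -0.4480, 5.0166)
step 6: θ'=6.0166 (R=0.1250) → pose (-0.7854, -0.5312, 6.0166)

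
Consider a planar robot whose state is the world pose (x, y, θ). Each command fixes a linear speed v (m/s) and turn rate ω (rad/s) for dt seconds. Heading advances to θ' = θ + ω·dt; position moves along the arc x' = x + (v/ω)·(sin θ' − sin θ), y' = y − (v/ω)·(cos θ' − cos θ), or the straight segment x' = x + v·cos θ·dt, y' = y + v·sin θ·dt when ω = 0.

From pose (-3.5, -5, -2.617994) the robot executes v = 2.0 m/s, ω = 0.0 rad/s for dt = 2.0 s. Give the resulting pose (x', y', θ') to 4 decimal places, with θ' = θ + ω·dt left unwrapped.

(-6.9641, -7.0000, -2.6180)

θ' = -2.6180 + 0.0·2.0 = -2.6180
ω = 0 → straight: x' = -3.5 + 2.0·cos(-2.6180)·2.0 = -6.9641
y' = -5 + 2.0·sin(-2.6180)·2.0 = -7.0000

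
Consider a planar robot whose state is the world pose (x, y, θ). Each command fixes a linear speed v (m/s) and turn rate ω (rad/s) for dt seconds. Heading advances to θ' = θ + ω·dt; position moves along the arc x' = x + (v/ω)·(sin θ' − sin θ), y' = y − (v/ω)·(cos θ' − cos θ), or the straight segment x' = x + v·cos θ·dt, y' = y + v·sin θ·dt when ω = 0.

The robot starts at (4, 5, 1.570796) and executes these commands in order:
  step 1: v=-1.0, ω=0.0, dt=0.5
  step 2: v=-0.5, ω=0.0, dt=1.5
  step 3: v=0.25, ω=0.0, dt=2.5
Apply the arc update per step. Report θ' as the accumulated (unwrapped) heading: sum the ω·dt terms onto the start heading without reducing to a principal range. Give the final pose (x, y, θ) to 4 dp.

(4.0000, 4.3750, 1.5708)

step 1: θ'=1.5708 (straight) → pose (4.0000, 4.5000, 1.5708)
step 2: θ'=1.5708 (straight) → pose (4.0000, 3.7500, 1.5708)
step 3: θ'=1.5708 (straight) → pose (4.0000, 4.3750, 1.5708)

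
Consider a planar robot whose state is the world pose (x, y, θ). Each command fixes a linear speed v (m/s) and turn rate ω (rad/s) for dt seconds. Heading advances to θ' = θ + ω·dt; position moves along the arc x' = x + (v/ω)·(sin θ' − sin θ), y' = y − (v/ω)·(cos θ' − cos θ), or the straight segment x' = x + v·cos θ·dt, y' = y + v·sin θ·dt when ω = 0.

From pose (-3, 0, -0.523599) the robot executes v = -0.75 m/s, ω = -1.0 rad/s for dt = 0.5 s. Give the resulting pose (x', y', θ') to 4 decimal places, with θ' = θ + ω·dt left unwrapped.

θ' = -0.5236 + -1.0·0.5 = -1.0236
R = v/ω = -0.75/-1.0 = 0.7500
x' = -3 + 0.7500·(sin -1.0236 − sin -0.5236) = -3.2655
y' = 0 − 0.7500·(cos -1.0236 − cos -0.5236) = 0.2593

(-3.2655, 0.2593, -1.0236)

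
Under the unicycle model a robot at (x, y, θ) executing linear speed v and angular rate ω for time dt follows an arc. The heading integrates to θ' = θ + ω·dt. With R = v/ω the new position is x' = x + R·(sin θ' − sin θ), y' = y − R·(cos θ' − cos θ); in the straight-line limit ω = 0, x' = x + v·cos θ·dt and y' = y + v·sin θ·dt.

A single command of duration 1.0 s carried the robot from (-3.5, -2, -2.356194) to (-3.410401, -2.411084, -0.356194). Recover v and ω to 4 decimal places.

v = 0.5000, ω = 2.0000

Δθ = -0.356194 − -2.356194 = 2.000000
ω = Δθ/dt = 2.000000/1.0 = 2.0000
R = −Δy/(cos θ' − cos θ) = 0.2500
v = R·ω = 0.2500·2.0000 = 0.5000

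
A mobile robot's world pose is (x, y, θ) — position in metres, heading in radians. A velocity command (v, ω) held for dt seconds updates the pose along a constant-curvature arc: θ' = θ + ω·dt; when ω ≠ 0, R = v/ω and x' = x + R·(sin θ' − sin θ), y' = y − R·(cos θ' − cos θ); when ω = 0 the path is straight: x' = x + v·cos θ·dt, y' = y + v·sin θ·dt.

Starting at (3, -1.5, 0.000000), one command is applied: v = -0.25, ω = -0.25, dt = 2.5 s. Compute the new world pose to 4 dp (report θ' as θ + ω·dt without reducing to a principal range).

(2.4149, -1.3110, -0.6250)

θ' = 0.0000 + -0.25·2.5 = -0.6250
R = v/ω = -0.25/-0.25 = 1.0000
x' = 3 + 1.0000·(sin -0.6250 − sin 0.0000) = 2.4149
y' = -1.5 − 1.0000·(cos -0.6250 − cos 0.0000) = -1.3110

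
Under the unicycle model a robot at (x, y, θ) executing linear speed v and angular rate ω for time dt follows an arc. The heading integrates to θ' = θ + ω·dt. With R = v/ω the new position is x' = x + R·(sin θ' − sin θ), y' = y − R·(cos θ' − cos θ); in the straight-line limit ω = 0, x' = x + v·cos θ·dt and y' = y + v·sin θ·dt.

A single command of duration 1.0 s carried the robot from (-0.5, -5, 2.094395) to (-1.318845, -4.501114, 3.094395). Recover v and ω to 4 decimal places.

v = 1.0000, ω = 1.0000

Δθ = 3.094395 − 2.094395 = 1.000000
ω = Δθ/dt = 1.000000/1.0 = 1.0000
R = Δx/(sin θ' − sin θ) = 1.0000
v = R·ω = 1.0000·1.0000 = 1.0000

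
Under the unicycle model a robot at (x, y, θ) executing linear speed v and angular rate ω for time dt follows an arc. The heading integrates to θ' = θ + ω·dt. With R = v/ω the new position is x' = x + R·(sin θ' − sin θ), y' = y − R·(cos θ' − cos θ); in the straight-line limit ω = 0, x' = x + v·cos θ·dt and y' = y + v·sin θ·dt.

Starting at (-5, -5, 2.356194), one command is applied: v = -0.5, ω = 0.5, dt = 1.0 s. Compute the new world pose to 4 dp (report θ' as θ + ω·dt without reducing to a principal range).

(-4.5744, -5.2524, 2.8562)

θ' = 2.3562 + 0.5·1.0 = 2.8562
R = v/ω = -0.5/0.5 = -1.0000
x' = -5 + -1.0000·(sin 2.8562 − sin 2.3562) = -4.5744
y' = -5 − -1.0000·(cos 2.8562 − cos 2.3562) = -5.2524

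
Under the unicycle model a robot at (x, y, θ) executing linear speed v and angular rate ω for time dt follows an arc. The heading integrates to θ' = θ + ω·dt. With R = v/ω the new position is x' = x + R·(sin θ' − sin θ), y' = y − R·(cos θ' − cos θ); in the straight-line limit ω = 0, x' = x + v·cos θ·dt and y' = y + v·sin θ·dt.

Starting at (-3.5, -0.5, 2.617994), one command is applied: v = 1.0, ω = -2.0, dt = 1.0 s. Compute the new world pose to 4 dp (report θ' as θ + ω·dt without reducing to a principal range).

θ' = 2.6180 + -2.0·1.0 = 0.6180
R = v/ω = 1.0/-2.0 = -0.5000
x' = -3.5 + -0.5000·(sin 0.6180 − sin 2.6180) = -3.5397
y' = -0.5 − -0.5000·(cos 0.6180 − cos 2.6180) = 0.3405

(-3.5397, 0.3405, 0.6180)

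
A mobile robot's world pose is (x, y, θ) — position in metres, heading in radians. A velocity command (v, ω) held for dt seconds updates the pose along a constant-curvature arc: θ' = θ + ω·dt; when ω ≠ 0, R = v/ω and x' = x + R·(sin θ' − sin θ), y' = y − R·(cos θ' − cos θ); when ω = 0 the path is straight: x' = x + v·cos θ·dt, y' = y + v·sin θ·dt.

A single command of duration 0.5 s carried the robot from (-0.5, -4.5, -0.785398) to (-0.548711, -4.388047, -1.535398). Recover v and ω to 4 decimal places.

Δθ = -1.535398 − -0.785398 = -0.750000
ω = Δθ/dt = -0.750000/0.5 = -1.5000
R = −Δy/(cos θ' − cos θ) = 0.1667
v = R·ω = 0.1667·-1.5000 = -0.2500

v = -0.2500, ω = -1.5000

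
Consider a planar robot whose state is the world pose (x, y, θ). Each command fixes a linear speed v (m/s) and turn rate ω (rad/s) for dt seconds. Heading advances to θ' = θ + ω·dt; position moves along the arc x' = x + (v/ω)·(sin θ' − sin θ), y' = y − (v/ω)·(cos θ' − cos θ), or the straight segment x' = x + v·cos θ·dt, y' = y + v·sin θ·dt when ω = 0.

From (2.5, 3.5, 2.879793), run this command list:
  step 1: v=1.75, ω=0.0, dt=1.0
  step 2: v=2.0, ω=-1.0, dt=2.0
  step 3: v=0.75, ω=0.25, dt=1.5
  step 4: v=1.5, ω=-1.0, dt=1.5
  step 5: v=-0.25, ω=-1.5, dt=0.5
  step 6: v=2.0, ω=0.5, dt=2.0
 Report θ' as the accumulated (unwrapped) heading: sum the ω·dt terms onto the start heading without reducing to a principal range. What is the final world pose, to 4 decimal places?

step 1: θ'=2.8798 (straight) → pose (0.8096, 3.9529, 2.8798)
step 2: θ'=0.8798 (R=-2.0000) → pose (-0.2139, 7.1594, 0.8798)
step 3: θ'=1.2548 (R=3.0000) → pose (0.3257, 8.1390, 1.2548)
step 4: θ'=-0.2452 (R=-1.5000) → pose (2.1156, 9.1280, -0.2452)
step 5: θ'=-0.9952 (R=0.1667) → pose (2.0162, 9.1990, -0.9952)
step 6: θ'=0.0048 (R=4.0000) → pose (5.3909, 7.3763, 0.0048)

(5.3909, 7.3763, 0.0048)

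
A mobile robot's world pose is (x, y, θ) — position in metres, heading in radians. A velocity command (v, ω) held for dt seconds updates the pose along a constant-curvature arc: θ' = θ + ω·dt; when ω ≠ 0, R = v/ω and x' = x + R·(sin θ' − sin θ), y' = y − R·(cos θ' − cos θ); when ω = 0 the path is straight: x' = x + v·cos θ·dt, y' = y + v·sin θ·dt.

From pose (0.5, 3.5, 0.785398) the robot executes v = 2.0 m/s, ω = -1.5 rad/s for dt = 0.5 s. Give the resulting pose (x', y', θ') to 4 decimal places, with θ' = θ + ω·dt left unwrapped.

θ' = 0.7854 + -1.5·0.5 = 0.0354
R = v/ω = 2.0/-1.5 = -1.3333
x' = 0.5 + -1.3333·(sin 0.0354 − sin 0.7854) = 1.3956
y' = 3.5 − -1.3333·(cos 0.0354 − cos 0.7854) = 3.8897

(1.3956, 3.8897, 0.0354)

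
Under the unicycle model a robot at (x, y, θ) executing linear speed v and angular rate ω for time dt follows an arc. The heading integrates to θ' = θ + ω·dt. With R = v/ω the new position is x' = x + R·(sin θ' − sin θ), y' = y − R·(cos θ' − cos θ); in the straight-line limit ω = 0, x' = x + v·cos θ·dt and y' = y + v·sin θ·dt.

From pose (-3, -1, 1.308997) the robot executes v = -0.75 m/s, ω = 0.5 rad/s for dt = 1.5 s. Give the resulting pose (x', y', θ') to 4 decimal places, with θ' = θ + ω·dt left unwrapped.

(-2.8759, -2.0918, 2.0590)

θ' = 1.3090 + 0.5·1.5 = 2.0590
R = v/ω = -0.75/0.5 = -1.5000
x' = -3 + -1.5000·(sin 2.0590 − sin 1.3090) = -2.8759
y' = -1 − -1.5000·(cos 2.0590 − cos 1.3090) = -2.0918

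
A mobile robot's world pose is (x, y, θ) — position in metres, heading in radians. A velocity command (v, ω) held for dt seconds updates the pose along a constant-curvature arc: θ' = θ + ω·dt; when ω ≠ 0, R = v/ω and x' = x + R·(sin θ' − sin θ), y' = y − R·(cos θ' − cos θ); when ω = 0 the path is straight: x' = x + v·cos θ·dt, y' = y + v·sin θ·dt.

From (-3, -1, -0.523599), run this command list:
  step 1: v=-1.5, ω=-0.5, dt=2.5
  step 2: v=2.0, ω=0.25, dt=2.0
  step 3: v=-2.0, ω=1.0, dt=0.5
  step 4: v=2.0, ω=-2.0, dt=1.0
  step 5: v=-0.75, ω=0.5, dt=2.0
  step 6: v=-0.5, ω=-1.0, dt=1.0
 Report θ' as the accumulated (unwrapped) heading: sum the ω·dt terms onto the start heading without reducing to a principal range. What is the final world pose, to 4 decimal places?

step 1: θ'=-1.7736 (R=3.0000) → pose (-4.4385, 2.2023, -1.7736)
step 2: θ'=-1.2736 (R=8.0000) → pose (-4.2518, -1.7517, -1.2736)
step 3: θ'=-0.7736 (R=-2.0000) → pose (-4.7667, -0.9066, -0.7736)
step 4: θ'=-2.7736 (R=-1.0000) → pose (-5.1056, -2.5551, -2.7736)
step 5: θ'=-1.7736 (R=-1.5000) → pose (-4.1760, -1.4576, -1.7736)
step 6: θ'=-2.7736 (R=0.5000) → pose (-3.8661, -1.0918, -2.7736)

(-3.8661, -1.0918, -2.7736)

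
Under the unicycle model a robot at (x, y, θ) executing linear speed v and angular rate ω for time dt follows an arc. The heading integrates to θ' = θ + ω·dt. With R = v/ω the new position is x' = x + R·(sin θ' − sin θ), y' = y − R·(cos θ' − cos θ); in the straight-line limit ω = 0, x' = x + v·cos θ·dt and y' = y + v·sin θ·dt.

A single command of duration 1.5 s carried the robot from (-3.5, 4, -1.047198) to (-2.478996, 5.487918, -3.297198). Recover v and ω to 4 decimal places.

Δθ = -3.297198 − -1.047198 = -2.250000
ω = Δθ/dt = -2.250000/1.5 = -1.5000
R = −Δy/(cos θ' − cos θ) = 1.0000
v = R·ω = 1.0000·-1.5000 = -1.5000

v = -1.5000, ω = -1.5000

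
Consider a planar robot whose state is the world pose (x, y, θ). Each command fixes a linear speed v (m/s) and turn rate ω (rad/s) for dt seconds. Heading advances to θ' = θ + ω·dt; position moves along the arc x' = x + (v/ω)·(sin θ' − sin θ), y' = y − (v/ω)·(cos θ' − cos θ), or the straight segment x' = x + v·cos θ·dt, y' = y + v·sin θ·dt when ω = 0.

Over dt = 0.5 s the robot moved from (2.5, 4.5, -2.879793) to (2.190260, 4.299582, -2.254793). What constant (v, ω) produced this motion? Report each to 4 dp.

v = 0.7500, ω = 1.2500

Δθ = -2.254793 − -2.879793 = 0.625000
ω = Δθ/dt = 0.625000/0.5 = 1.2500
R = Δx/(sin θ' − sin θ) = 0.6000
v = R·ω = 0.6000·1.2500 = 0.7500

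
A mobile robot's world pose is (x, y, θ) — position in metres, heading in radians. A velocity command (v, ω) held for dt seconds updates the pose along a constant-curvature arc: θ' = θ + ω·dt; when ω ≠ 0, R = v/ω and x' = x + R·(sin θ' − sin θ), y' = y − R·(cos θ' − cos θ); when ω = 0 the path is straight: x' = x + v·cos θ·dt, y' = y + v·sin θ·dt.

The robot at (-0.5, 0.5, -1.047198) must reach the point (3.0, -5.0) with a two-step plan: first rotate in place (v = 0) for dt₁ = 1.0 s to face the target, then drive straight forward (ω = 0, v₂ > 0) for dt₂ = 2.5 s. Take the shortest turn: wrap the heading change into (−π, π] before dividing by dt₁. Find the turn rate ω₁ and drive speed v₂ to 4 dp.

heading to target = atan2(-5−0.5, 3−-0.5) = -1.0041
Δθ = wrap(-1.0041 − -1.0472) = 0.0431; ω₁ = Δθ/dt₁ = 0.0431
distance = √((3−-0.5)² + (-5−0.5)²) = 6.5192; v₂ = distance/dt₂ = 2.6077

ω₁ = 0.0431, v₂ = 2.6077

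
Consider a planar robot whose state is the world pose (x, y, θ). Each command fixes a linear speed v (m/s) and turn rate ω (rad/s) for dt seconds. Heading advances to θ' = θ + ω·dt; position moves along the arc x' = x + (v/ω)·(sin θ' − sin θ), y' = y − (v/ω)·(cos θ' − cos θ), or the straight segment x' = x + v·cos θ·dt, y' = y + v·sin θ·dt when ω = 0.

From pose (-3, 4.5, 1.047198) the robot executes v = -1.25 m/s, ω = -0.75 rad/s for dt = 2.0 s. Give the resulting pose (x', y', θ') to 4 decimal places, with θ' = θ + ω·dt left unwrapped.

(-5.1725, 3.8346, -0.4528)

θ' = 1.0472 + -0.75·2.0 = -0.4528
R = v/ω = -1.25/-0.75 = 1.6667
x' = -3 + 1.6667·(sin -0.4528 − sin 1.0472) = -5.1725
y' = 4.5 − 1.6667·(cos -0.4528 − cos 1.0472) = 3.8346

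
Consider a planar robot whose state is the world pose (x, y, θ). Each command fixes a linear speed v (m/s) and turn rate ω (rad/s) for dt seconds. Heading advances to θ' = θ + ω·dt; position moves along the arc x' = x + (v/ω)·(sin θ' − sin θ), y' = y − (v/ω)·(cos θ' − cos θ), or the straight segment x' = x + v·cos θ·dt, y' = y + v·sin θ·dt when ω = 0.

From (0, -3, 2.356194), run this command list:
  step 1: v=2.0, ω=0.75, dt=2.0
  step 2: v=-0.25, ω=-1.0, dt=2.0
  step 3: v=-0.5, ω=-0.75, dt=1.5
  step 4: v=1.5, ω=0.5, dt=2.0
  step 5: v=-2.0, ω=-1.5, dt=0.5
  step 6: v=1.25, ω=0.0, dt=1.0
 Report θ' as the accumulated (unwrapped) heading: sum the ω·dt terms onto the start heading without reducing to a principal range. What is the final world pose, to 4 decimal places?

step 1: θ'=3.8562 (R=2.6667) → pose (-3.6331, -2.8713, 3.8562)
step 2: θ'=1.8562 (R=0.2500) → pose (-3.2294, -2.9898, 1.8562)
step 3: θ'=0.7312 (R=0.6667) → pose (-3.4239, -3.6737, 0.7312)
step 4: θ'=1.7312 (R=3.0000) → pose (-2.4657, -0.9615, 1.7312)
step 5: θ'=0.9812 (R=1.3333) → pose (-2.6737, -1.9158, 0.9812)
step 6: θ'=0.9812 (straight) → pose (-1.9787, -0.8768, 0.9812)

(-1.9787, -0.8768, 0.9812)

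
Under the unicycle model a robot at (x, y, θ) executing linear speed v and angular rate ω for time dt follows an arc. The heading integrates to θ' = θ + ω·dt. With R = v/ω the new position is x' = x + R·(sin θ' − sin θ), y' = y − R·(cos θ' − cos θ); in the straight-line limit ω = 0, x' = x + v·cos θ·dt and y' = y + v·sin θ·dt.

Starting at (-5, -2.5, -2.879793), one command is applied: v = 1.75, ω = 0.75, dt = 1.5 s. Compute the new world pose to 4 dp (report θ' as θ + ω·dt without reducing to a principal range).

(-6.6900, -4.3269, -1.7548)

θ' = -2.8798 + 0.75·1.5 = -1.7548
R = v/ω = 1.75/0.75 = 2.3333
x' = -5 + 2.3333·(sin -1.7548 − sin -2.8798) = -6.6900
y' = -2.5 − 2.3333·(cos -1.7548 − cos -2.8798) = -4.3269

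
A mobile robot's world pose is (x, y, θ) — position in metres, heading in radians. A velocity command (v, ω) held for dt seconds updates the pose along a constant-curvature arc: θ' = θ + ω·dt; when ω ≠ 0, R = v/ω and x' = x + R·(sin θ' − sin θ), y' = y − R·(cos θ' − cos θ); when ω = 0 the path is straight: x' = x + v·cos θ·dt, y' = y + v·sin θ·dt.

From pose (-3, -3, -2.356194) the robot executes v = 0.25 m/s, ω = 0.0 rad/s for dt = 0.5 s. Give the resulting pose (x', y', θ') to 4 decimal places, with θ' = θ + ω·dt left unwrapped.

θ' = -2.3562 + 0.0·0.5 = -2.3562
ω = 0 → straight: x' = -3 + 0.25·cos(-2.3562)·0.5 = -3.0884
y' = -3 + 0.25·sin(-2.3562)·0.5 = -3.0884

(-3.0884, -3.0884, -2.3562)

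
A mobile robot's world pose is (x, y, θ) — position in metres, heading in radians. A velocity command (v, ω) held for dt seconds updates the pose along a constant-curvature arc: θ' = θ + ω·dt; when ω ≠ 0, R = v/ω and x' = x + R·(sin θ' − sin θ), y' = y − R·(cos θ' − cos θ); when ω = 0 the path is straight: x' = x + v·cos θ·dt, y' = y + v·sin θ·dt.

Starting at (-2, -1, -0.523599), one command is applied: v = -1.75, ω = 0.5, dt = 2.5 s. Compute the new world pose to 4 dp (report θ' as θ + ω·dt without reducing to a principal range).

(-6.0746, -1.4146, 0.7264)

θ' = -0.5236 + 0.5·2.5 = 0.7264
R = v/ω = -1.75/0.5 = -3.5000
x' = -2 + -3.5000·(sin 0.7264 − sin -0.5236) = -6.0746
y' = -1 − -3.5000·(cos 0.7264 − cos -0.5236) = -1.4146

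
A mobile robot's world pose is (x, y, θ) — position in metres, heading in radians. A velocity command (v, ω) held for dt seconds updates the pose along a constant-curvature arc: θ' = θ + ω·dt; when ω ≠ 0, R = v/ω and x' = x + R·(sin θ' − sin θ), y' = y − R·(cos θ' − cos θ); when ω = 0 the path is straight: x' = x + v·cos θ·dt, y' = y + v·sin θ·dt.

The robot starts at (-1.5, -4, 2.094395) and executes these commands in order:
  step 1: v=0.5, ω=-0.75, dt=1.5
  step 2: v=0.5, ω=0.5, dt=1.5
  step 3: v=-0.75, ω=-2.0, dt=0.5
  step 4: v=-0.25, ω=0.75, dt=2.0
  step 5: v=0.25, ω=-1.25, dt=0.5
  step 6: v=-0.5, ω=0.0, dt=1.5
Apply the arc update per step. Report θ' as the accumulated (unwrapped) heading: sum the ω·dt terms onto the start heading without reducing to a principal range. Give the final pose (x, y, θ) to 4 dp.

step 1: θ'=0.9694 (R=-0.6667) → pose (-1.4723, -3.2895, 0.9694)
step 2: θ'=1.7194 (R=1.0000) → pose (-1.3079, -2.5756, 1.7194)
step 3: θ'=0.7194 (R=0.3750) → pose (-1.4317, -2.9132, 0.7194)
step 4: θ'=2.2194 (R=-0.3333) → pose (-1.4777, -3.3653, 2.2194)
step 5: θ'=1.5944 (R=-0.2000) → pose (-1.5182, -3.2492, 1.5944)
step 6: θ'=1.5944 (straight) → pose (-1.5005, -3.9990, 1.5944)

(-1.5005, -3.9990, 1.5944)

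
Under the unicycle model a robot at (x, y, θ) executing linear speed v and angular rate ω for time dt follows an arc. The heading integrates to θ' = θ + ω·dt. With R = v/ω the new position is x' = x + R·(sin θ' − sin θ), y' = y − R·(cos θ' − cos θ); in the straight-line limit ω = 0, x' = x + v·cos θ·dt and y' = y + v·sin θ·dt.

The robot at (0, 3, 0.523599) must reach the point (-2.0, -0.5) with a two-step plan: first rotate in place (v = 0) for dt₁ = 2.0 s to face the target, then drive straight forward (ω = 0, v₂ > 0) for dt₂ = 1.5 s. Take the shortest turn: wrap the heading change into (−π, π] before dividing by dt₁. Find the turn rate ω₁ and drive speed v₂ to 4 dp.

heading to target = atan2(-0.5−3, -2−0) = -2.0899
Δθ = wrap(-2.0899 − 0.5236) = -2.6135; ω₁ = Δθ/dt₁ = -1.3068
distance = √((-2−0)² + (-0.5−3)²) = 4.0311; v₂ = distance/dt₂ = 2.6874

ω₁ = -1.3068, v₂ = 2.6874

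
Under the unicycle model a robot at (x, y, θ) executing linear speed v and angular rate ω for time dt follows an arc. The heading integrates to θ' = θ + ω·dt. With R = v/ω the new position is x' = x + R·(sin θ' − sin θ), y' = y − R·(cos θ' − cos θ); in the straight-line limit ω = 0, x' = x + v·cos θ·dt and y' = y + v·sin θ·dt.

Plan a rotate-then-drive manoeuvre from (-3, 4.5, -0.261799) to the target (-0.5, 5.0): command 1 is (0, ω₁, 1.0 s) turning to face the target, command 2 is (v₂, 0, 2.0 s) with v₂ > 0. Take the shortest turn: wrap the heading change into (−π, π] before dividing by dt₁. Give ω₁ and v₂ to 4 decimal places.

heading to target = atan2(5−4.5, -0.5−-3) = 0.1974
Δθ = wrap(0.1974 − -0.2618) = 0.4592; ω₁ = Δθ/dt₁ = 0.4592
distance = √((-0.5−-3)² + (5−4.5)²) = 2.5495; v₂ = distance/dt₂ = 1.2748

ω₁ = 0.4592, v₂ = 1.2748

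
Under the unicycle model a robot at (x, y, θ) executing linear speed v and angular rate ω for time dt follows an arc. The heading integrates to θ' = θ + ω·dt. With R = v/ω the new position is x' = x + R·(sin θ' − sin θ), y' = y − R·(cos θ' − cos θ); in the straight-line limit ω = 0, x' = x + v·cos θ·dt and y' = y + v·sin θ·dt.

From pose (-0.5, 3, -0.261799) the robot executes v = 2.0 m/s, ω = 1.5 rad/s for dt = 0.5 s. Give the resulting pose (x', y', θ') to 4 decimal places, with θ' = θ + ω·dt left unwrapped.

(0.4705, 3.1103, 0.4882)

θ' = -0.2618 + 1.5·0.5 = 0.4882
R = v/ω = 2.0/1.5 = 1.3333
x' = -0.5 + 1.3333·(sin 0.4882 − sin -0.2618) = 0.4705
y' = 3 − 1.3333·(cos 0.4882 − cos -0.2618) = 3.1103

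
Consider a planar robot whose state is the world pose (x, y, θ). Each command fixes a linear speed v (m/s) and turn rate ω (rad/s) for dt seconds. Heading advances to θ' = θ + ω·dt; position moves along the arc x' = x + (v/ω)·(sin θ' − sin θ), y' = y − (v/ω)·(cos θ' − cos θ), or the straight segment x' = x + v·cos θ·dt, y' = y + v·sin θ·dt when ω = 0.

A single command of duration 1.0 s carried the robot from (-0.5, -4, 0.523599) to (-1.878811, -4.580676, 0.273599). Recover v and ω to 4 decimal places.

Δθ = 0.273599 − 0.523599 = -0.250000
ω = Δθ/dt = -0.250000/1.0 = -0.2500
R = Δx/(sin θ' − sin θ) = 6.0000
v = R·ω = 6.0000·-0.2500 = -1.5000

v = -1.5000, ω = -0.2500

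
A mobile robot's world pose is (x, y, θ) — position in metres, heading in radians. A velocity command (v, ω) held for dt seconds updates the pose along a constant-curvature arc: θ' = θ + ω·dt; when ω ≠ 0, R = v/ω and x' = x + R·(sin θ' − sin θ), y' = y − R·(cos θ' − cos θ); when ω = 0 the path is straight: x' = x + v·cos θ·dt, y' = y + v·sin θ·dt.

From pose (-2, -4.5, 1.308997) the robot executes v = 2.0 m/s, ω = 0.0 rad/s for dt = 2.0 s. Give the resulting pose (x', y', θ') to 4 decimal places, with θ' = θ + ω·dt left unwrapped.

θ' = 1.3090 + 0.0·2.0 = 1.3090
ω = 0 → straight: x' = -2 + 2.0·cos(1.3090)·2.0 = -0.9647
y' = -4.5 + 2.0·sin(1.3090)·2.0 = -0.6363

(-0.9647, -0.6363, 1.3090)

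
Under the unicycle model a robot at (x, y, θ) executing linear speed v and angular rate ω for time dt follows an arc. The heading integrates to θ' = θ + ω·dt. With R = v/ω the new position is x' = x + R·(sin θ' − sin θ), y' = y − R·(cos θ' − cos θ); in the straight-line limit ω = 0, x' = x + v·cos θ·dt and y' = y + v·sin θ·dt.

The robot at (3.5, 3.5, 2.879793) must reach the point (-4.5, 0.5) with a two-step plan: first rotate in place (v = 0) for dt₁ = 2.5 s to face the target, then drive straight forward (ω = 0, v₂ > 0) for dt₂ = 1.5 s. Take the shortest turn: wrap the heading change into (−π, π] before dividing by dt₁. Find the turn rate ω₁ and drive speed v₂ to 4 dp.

heading to target = atan2(0.5−3.5, -4.5−3.5) = -2.7828
Δθ = wrap(-2.7828 − 2.8798) = 0.6206; ω₁ = Δθ/dt₁ = 0.2482
distance = √((-4.5−3.5)² + (0.5−3.5)²) = 8.5440; v₂ = distance/dt₂ = 5.6960

ω₁ = 0.2482, v₂ = 5.6960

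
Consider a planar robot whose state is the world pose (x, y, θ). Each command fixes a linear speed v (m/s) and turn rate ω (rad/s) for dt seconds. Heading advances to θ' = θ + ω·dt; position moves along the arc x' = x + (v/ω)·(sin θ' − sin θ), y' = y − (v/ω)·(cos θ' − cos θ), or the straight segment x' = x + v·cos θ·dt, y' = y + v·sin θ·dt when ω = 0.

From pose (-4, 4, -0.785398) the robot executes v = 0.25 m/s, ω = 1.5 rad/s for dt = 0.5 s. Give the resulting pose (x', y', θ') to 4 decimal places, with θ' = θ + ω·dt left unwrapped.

θ' = -0.7854 + 1.5·0.5 = -0.0354
R = v/ω = 0.25/1.5 = 0.1667
x' = -4 + 0.1667·(sin -0.0354 − sin -0.7854) = -3.8880
y' = 4 − 0.1667·(cos -0.0354 − cos -0.7854) = 3.9513

(-3.8880, 3.9513, -0.0354)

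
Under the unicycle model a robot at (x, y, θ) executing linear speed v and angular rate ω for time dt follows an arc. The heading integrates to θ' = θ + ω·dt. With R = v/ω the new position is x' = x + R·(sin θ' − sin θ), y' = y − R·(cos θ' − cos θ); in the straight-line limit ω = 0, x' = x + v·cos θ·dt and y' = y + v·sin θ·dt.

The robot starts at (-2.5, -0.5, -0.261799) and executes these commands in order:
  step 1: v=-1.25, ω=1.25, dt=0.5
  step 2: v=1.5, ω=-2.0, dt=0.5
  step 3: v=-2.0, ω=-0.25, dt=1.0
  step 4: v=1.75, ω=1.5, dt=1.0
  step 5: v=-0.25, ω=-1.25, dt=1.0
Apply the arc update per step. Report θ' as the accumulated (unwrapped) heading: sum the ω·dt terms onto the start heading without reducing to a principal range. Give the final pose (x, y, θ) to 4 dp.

step 1: θ'=0.3632 (R=-1.0000) → pose (-3.1141, -0.5312, 0.3632)
step 2: θ'=-0.6368 (R=-0.7500) → pose (-2.4017, -0.6292, -0.6368)
step 3: θ'=-0.8868 (R=8.0000) → pose (-3.8451, 0.7476, -0.8868)
step 4: θ'=0.6132 (R=1.1667) → pose (-2.2695, 0.5307, 0.6132)
step 5: θ'=-0.6368 (R=0.2000) → pose (-2.5035, 0.5335, -0.6368)

(-2.5035, 0.5335, -0.6368)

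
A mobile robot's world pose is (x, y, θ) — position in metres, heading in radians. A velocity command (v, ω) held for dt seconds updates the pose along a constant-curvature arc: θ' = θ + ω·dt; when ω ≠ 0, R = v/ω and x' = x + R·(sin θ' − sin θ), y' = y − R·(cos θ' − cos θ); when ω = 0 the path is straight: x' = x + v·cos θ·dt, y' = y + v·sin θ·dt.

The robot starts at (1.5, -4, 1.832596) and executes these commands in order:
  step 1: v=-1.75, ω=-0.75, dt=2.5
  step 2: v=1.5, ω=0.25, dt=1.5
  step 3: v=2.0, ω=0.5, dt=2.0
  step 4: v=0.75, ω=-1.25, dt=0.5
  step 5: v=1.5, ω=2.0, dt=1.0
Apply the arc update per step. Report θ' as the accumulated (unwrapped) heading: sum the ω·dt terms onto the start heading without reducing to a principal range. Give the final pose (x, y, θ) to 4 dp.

step 1: θ'=-0.0424 (R=2.3333) → pose (-0.8527, -6.9351, -0.0424)
step 2: θ'=0.3326 (R=6.0000) → pose (1.3606, -6.6117, 0.3326)
step 3: θ'=1.3326 (R=4.0000) → pose (3.9417, -3.7748, 1.3326)
step 4: θ'=0.7076 (R=-0.6000) → pose (4.1347, -3.4604, 0.7076)
step 5: θ'=2.7076 (R=0.7500) → pose (3.9626, -2.2100, 2.7076)

(3.9626, -2.2100, 2.7076)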